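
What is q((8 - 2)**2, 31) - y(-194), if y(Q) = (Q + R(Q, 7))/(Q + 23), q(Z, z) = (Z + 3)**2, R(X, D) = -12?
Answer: 259885/171 ≈ 1519.8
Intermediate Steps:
q(Z, z) = (3 + Z)**2
y(Q) = (-12 + Q)/(23 + Q) (y(Q) = (Q - 12)/(Q + 23) = (-12 + Q)/(23 + Q))
q((8 - 2)**2, 31) - y(-194) = (3 + (8 - 2)**2)**2 - (-12 - 194)/(23 - 194) = (3 + 6**2)**2 - (-206)/(-171) = (3 + 36)**2 - (-1)*(-206)/171 = 39**2 - 1*206/171 = 1521 - 206/171 = 259885/171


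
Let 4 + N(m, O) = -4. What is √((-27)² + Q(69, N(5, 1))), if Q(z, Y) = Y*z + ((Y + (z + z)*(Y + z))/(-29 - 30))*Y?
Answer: √4585657/59 ≈ 36.295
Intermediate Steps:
N(m, O) = -8 (N(m, O) = -4 - 4 = -8)
Q(z, Y) = Y*z + Y*(-Y/59 - 2*z*(Y + z)/59) (Q(z, Y) = Y*z + ((Y + (2*z)*(Y + z))/(-59))*Y = Y*z + ((Y + 2*z*(Y + z))*(-1/59))*Y = Y*z + (-Y/59 - 2*z*(Y + z)/59)*Y = Y*z + Y*(-Y/59 - 2*z*(Y + z)/59))
√((-27)² + Q(69, N(5, 1))) = √((-27)² + (1/59)*(-8)*(-1*(-8) - 2*69² + 59*69 - 2*(-8)*69)) = √(729 + (1/59)*(-8)*(8 - 2*4761 + 4071 + 1104)) = √(729 + (1/59)*(-8)*(8 - 9522 + 4071 + 1104)) = √(729 + (1/59)*(-8)*(-4339)) = √(729 + 34712/59) = √(77723/59) = √4585657/59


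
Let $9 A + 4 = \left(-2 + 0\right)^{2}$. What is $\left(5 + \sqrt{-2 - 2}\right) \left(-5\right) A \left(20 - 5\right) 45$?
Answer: $0$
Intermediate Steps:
$A = 0$ ($A = - \frac{4}{9} + \frac{\left(-2 + 0\right)^{2}}{9} = - \frac{4}{9} + \frac{\left(-2\right)^{2}}{9} = - \frac{4}{9} + \frac{1}{9} \cdot 4 = - \frac{4}{9} + \frac{4}{9} = 0$)
$\left(5 + \sqrt{-2 - 2}\right) \left(-5\right) A \left(20 - 5\right) 45 = \left(5 + \sqrt{-2 - 2}\right) \left(-5\right) 0 \left(20 - 5\right) 45 = \left(5 + \sqrt{-4}\right) \left(-5\right) 0 \left(20 - 5\right) 45 = \left(5 + 2 i\right) \left(-5\right) 0 \cdot 15 \cdot 45 = \left(-25 - 10 i\right) 0 \cdot 15 \cdot 45 = 0 \cdot 15 \cdot 45 = 0 \cdot 45 = 0$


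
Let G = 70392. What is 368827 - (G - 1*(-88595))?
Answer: 209840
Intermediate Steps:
368827 - (G - 1*(-88595)) = 368827 - (70392 - 1*(-88595)) = 368827 - (70392 + 88595) = 368827 - 1*158987 = 368827 - 158987 = 209840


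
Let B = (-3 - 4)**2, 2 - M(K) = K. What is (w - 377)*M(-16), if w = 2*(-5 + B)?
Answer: -5202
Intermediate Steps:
M(K) = 2 - K
B = 49 (B = (-7)**2 = 49)
w = 88 (w = 2*(-5 + 49) = 2*44 = 88)
(w - 377)*M(-16) = (88 - 377)*(2 - 1*(-16)) = -289*(2 + 16) = -289*18 = -5202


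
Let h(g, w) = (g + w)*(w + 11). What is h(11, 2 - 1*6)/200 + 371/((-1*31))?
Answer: -72681/6200 ≈ -11.723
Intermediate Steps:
h(g, w) = (11 + w)*(g + w) (h(g, w) = (g + w)*(11 + w) = (11 + w)*(g + w))
h(11, 2 - 1*6)/200 + 371/((-1*31)) = ((2 - 1*6)² + 11*11 + 11*(2 - 1*6) + 11*(2 - 1*6))/200 + 371/((-1*31)) = ((2 - 6)² + 121 + 11*(2 - 6) + 11*(2 - 6))*(1/200) + 371/(-31) = ((-4)² + 121 + 11*(-4) + 11*(-4))*(1/200) + 371*(-1/31) = (16 + 121 - 44 - 44)*(1/200) - 371/31 = 49*(1/200) - 371/31 = 49/200 - 371/31 = -72681/6200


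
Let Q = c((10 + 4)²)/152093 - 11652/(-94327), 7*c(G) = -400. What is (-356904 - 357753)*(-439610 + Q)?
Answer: 31550655151451642875926/100425334877 ≈ 3.1417e+11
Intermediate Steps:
c(G) = -400/7 (c(G) = (⅐)*(-400) = -400/7)
Q = 12367582652/100425334877 (Q = -400/7/152093 - 11652/(-94327) = -400/7*1/152093 - 11652*(-1/94327) = -400/1064651 + 11652/94327 = 12367582652/100425334877 ≈ 0.12315)
(-356904 - 357753)*(-439610 + Q) = (-356904 - 357753)*(-439610 + 12367582652/100425334877) = -714657*(-44147969097695318/100425334877) = 31550655151451642875926/100425334877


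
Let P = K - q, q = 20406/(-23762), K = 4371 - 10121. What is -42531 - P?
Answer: -437005264/11881 ≈ -36782.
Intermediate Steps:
K = -5750
q = -10203/11881 (q = 20406*(-1/23762) = -10203/11881 ≈ -0.85877)
P = -68305547/11881 (P = -5750 - 1*(-10203/11881) = -5750 + 10203/11881 = -68305547/11881 ≈ -5749.1)
-42531 - P = -42531 - 1*(-68305547/11881) = -42531 + 68305547/11881 = -437005264/11881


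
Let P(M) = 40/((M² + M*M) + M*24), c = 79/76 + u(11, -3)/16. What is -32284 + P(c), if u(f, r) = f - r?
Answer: -3973841996/123093 ≈ -32283.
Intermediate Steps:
c = 291/152 (c = 79/76 + (11 - 1*(-3))/16 = 79*(1/76) + (11 + 3)*(1/16) = 79/76 + 14*(1/16) = 79/76 + 7/8 = 291/152 ≈ 1.9145)
P(M) = 40/(2*M² + 24*M) (P(M) = 40/((M² + M²) + 24*M) = 40/(2*M² + 24*M))
-32284 + P(c) = -32284 + 20/((291/152)*(12 + 291/152)) = -32284 + 20*(152/291)/(2115/152) = -32284 + 20*(152/291)*(152/2115) = -32284 + 92416/123093 = -3973841996/123093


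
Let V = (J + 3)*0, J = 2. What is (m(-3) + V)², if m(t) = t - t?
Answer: 0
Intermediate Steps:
V = 0 (V = (2 + 3)*0 = 5*0 = 0)
m(t) = 0
(m(-3) + V)² = (0 + 0)² = 0² = 0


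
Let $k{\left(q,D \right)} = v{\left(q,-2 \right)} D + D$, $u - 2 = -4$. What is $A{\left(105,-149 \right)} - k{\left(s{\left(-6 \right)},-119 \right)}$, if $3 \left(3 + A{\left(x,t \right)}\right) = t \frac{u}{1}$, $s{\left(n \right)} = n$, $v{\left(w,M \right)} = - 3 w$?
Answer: $\frac{7072}{3} \approx 2357.3$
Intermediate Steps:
$u = -2$ ($u = 2 - 4 = -2$)
$k{\left(q,D \right)} = D - 3 D q$ ($k{\left(q,D \right)} = - 3 q D + D = - 3 D q + D = D - 3 D q$)
$A{\left(x,t \right)} = -3 - \frac{2 t}{3}$ ($A{\left(x,t \right)} = -3 + \frac{t \left(- \frac{2}{1}\right)}{3} = -3 + \frac{t \left(\left(-2\right) 1\right)}{3} = -3 + \frac{t \left(-2\right)}{3} = -3 + \frac{\left(-2\right) t}{3} = -3 - \frac{2 t}{3}$)
$A{\left(105,-149 \right)} - k{\left(s{\left(-6 \right)},-119 \right)} = \left(-3 - - \frac{298}{3}\right) - - 119 \left(1 - -18\right) = \left(-3 + \frac{298}{3}\right) - - 119 \left(1 + 18\right) = \frac{289}{3} - \left(-119\right) 19 = \frac{289}{3} - -2261 = \frac{289}{3} + 2261 = \frac{7072}{3}$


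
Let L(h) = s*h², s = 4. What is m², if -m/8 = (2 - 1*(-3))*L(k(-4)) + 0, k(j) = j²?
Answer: 1677721600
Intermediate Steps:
L(h) = 4*h²
m = -40960 (m = -8*((2 - 1*(-3))*(4*((-4)²)²) + 0) = -8*((2 + 3)*(4*16²) + 0) = -8*(5*(4*256) + 0) = -8*(5*1024 + 0) = -8*(5120 + 0) = -8*5120 = -40960)
m² = (-40960)² = 1677721600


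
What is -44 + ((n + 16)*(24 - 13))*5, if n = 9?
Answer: 1331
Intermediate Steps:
-44 + ((n + 16)*(24 - 13))*5 = -44 + ((9 + 16)*(24 - 13))*5 = -44 + (25*11)*5 = -44 + 275*5 = -44 + 1375 = 1331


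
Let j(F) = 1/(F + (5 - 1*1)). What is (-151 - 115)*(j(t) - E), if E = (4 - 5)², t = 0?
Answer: 399/2 ≈ 199.50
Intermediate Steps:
E = 1 (E = (-1)² = 1)
j(F) = 1/(4 + F) (j(F) = 1/(F + (5 - 1)) = 1/(F + 4) = 1/(4 + F))
(-151 - 115)*(j(t) - E) = (-151 - 115)*(1/(4 + 0) - 1*1) = -266*(1/4 - 1) = -266*(¼ - 1) = -266*(-¾) = 399/2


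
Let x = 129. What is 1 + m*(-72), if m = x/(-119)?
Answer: 9407/119 ≈ 79.050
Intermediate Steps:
m = -129/119 (m = 129/(-119) = 129*(-1/119) = -129/119 ≈ -1.0840)
1 + m*(-72) = 1 - 129/119*(-72) = 1 + 9288/119 = 9407/119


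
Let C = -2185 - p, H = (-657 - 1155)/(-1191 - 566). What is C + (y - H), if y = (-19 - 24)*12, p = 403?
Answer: -5455540/1757 ≈ -3105.0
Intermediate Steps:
y = -516 (y = -43*12 = -516)
H = 1812/1757 (H = -1812/(-1757) = -1812*(-1/1757) = 1812/1757 ≈ 1.0313)
C = -2588 (C = -2185 - 1*403 = -2185 - 403 = -2588)
C + (y - H) = -2588 + (-516 - 1*1812/1757) = -2588 + (-516 - 1812/1757) = -2588 - 908424/1757 = -5455540/1757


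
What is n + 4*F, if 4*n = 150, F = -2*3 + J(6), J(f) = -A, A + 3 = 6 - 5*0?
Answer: 3/2 ≈ 1.5000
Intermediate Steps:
A = 3 (A = -3 + (6 - 5*0) = -3 + (6 + 0) = -3 + 6 = 3)
J(f) = -3 (J(f) = -1*3 = -3)
F = -9 (F = -2*3 - 3 = -6 - 3 = -9)
n = 75/2 (n = (¼)*150 = 75/2 ≈ 37.500)
n + 4*F = 75/2 + 4*(-9) = 75/2 - 36 = 3/2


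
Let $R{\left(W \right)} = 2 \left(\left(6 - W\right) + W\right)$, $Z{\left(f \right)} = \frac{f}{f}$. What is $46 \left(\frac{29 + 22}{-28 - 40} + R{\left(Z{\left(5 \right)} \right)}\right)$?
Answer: $\frac{1035}{2} \approx 517.5$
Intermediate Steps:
$Z{\left(f \right)} = 1$
$R{\left(W \right)} = 12$ ($R{\left(W \right)} = 2 \cdot 6 = 12$)
$46 \left(\frac{29 + 22}{-28 - 40} + R{\left(Z{\left(5 \right)} \right)}\right) = 46 \left(\frac{29 + 22}{-28 - 40} + 12\right) = 46 \left(\frac{51}{-68} + 12\right) = 46 \left(51 \left(- \frac{1}{68}\right) + 12\right) = 46 \left(- \frac{3}{4} + 12\right) = 46 \cdot \frac{45}{4} = \frac{1035}{2}$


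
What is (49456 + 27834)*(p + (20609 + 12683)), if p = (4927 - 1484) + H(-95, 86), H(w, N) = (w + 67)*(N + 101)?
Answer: 2434557710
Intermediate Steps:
H(w, N) = (67 + w)*(101 + N)
p = -1793 (p = (4927 - 1484) + (6767 + 67*86 + 101*(-95) + 86*(-95)) = 3443 + (6767 + 5762 - 9595 - 8170) = 3443 - 5236 = -1793)
(49456 + 27834)*(p + (20609 + 12683)) = (49456 + 27834)*(-1793 + (20609 + 12683)) = 77290*(-1793 + 33292) = 77290*31499 = 2434557710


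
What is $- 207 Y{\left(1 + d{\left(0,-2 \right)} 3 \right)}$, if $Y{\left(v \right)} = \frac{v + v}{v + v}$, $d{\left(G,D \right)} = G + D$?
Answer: $-207$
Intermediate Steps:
$d{\left(G,D \right)} = D + G$
$Y{\left(v \right)} = 1$ ($Y{\left(v \right)} = \frac{2 v}{2 v} = 2 v \frac{1}{2 v} = 1$)
$- 207 Y{\left(1 + d{\left(0,-2 \right)} 3 \right)} = \left(-207\right) 1 = -207$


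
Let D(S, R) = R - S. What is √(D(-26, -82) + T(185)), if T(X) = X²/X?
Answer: √129 ≈ 11.358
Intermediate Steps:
T(X) = X
√(D(-26, -82) + T(185)) = √((-82 - 1*(-26)) + 185) = √((-82 + 26) + 185) = √(-56 + 185) = √129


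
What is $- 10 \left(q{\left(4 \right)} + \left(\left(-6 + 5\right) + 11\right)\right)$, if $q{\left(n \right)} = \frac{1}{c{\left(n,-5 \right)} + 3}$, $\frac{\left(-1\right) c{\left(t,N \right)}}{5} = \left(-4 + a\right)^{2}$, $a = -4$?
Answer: $- \frac{31690}{317} \approx -99.969$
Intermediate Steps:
$c{\left(t,N \right)} = -320$ ($c{\left(t,N \right)} = - 5 \left(-4 - 4\right)^{2} = - 5 \left(-8\right)^{2} = \left(-5\right) 64 = -320$)
$q{\left(n \right)} = - \frac{1}{317}$ ($q{\left(n \right)} = \frac{1}{-320 + 3} = \frac{1}{-317} = - \frac{1}{317}$)
$- 10 \left(q{\left(4 \right)} + \left(\left(-6 + 5\right) + 11\right)\right) = - 10 \left(- \frac{1}{317} + \left(\left(-6 + 5\right) + 11\right)\right) = - 10 \left(- \frac{1}{317} + \left(-1 + 11\right)\right) = - 10 \left(- \frac{1}{317} + 10\right) = \left(-10\right) \frac{3169}{317} = - \frac{31690}{317}$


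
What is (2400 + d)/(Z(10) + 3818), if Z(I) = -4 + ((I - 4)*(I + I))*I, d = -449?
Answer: 1951/5014 ≈ 0.38911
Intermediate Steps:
Z(I) = -4 + 2*I²*(-4 + I) (Z(I) = -4 + ((-4 + I)*(2*I))*I = -4 + (2*I*(-4 + I))*I = -4 + 2*I²*(-4 + I))
(2400 + d)/(Z(10) + 3818) = (2400 - 449)/((-4 - 8*10² + 2*10³) + 3818) = 1951/((-4 - 8*100 + 2*1000) + 3818) = 1951/((-4 - 800 + 2000) + 3818) = 1951/(1196 + 3818) = 1951/5014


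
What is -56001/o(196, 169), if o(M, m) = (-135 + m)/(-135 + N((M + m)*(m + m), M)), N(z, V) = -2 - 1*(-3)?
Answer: 3752067/17 ≈ 2.2071e+5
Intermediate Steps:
N(z, V) = 1 (N(z, V) = -2 + 3 = 1)
o(M, m) = 135/134 - m/134 (o(M, m) = (-135 + m)/(-135 + 1) = (-135 + m)/(-134) = (-135 + m)*(-1/134) = 135/134 - m/134)
-56001/o(196, 169) = -56001/(135/134 - 1/134*169) = -56001/(135/134 - 169/134) = -56001/(-17/67) = -56001*(-67/17) = 3752067/17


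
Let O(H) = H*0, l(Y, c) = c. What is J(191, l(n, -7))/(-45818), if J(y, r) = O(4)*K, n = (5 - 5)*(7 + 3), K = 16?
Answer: 0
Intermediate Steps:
n = 0 (n = 0*10 = 0)
O(H) = 0
J(y, r) = 0 (J(y, r) = 0*16 = 0)
J(191, l(n, -7))/(-45818) = 0/(-45818) = 0*(-1/45818) = 0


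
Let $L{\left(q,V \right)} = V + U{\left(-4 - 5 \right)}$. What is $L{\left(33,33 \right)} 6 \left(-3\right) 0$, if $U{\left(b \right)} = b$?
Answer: $0$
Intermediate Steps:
$L{\left(q,V \right)} = -9 + V$ ($L{\left(q,V \right)} = V - 9 = -9 + V$)
$L{\left(33,33 \right)} 6 \left(-3\right) 0 = \left(-9 + 33\right) 6 \left(-3\right) 0 = 24 \left(\left(-18\right) 0\right) = 24 \cdot 0 = 0$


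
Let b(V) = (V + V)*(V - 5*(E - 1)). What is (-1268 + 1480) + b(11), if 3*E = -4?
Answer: 2132/3 ≈ 710.67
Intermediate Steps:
E = -4/3 (E = (⅓)*(-4) = -4/3 ≈ -1.3333)
b(V) = 2*V*(35/3 + V) (b(V) = (V + V)*(V - 5*(-4/3 - 1)) = (2*V)*(V - 5*(-7/3)) = (2*V)*(V + 35/3) = (2*V)*(35/3 + V) = 2*V*(35/3 + V))
(-1268 + 1480) + b(11) = (-1268 + 1480) + (⅔)*11*(35 + 3*11) = 212 + (⅔)*11*(35 + 33) = 212 + (⅔)*11*68 = 212 + 1496/3 = 2132/3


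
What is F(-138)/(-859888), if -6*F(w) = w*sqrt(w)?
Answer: -23*I*sqrt(138)/859888 ≈ -0.00031421*I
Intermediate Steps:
F(w) = -w**(3/2)/6 (F(w) = -w*sqrt(w)/6 = -w**(3/2)/6)
F(-138)/(-859888) = -(-23)*I*sqrt(138)/(-859888) = -(-23)*I*sqrt(138)*(-1/859888) = (23*I*sqrt(138))*(-1/859888) = -23*I*sqrt(138)/859888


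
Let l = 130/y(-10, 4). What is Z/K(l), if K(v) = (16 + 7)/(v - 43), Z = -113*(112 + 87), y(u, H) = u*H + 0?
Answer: 4160095/92 ≈ 45218.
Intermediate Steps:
y(u, H) = H*u (y(u, H) = H*u + 0 = H*u)
l = -13/4 (l = 130/((4*(-10))) = 130/(-40) = 130*(-1/40) = -13/4 ≈ -3.2500)
Z = -22487 (Z = -113*199 = -22487)
K(v) = 23/(-43 + v)
Z/K(l) = -22487/(23/(-43 - 13/4)) = -22487/(23/(-185/4)) = -22487/(23*(-4/185)) = -22487/(-92/185) = -22487*(-185/92) = 4160095/92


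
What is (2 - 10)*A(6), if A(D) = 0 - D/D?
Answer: 8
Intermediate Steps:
A(D) = -1 (A(D) = 0 - 1*1 = 0 - 1 = -1)
(2 - 10)*A(6) = (2 - 10)*(-1) = -8*(-1) = 8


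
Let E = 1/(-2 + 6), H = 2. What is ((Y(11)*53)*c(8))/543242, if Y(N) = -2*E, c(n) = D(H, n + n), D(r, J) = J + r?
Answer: -477/543242 ≈ -0.00087806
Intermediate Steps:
E = ¼ (E = 1/4 = ¼ ≈ 0.25000)
c(n) = 2 + 2*n (c(n) = (n + n) + 2 = 2*n + 2 = 2 + 2*n)
Y(N) = -½ (Y(N) = -2*¼ = -½)
((Y(11)*53)*c(8))/543242 = ((-½*53)*(2 + 2*8))/543242 = -53*(2 + 16)/2*(1/543242) = -53/2*18*(1/543242) = -477*1/543242 = -477/543242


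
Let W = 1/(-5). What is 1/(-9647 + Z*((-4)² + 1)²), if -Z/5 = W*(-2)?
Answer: -1/10225 ≈ -9.7799e-5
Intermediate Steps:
W = -⅕ ≈ -0.20000
Z = -2 (Z = -(-1)*(-2) = -5*⅖ = -2)
1/(-9647 + Z*((-4)² + 1)²) = 1/(-9647 - 2*((-4)² + 1)²) = 1/(-9647 - 2*(16 + 1)²) = 1/(-9647 - 2*17²) = 1/(-9647 - 2*289) = 1/(-9647 - 578) = 1/(-10225) = -1/10225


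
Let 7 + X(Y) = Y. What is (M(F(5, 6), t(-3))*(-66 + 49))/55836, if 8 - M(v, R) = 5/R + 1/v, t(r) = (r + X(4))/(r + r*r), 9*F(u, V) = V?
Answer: -391/111672 ≈ -0.0035013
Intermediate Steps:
F(u, V) = V/9
X(Y) = -7 + Y
t(r) = (-3 + r)/(r + r**2) (t(r) = (r + (-7 + 4))/(r + r*r) = (r - 3)/(r + r**2) = (-3 + r)/(r + r**2))
M(v, R) = 8 - 1/v - 5/R (M(v, R) = 8 - (5/R + 1/v) = 8 - (1/v + 5/R) = 8 + (-1/v - 5/R) = 8 - 1/v - 5/R)
(M(F(5, 6), t(-3))*(-66 + 49))/55836 = ((8 - 1/((1/9)*6) - 5*(-3*(1 - 3)/(-3 - 3)))*(-66 + 49))/55836 = ((8 - 1/2/3 - 5*(-1/1))*(-17))*(1/55836) = ((8 - 1*3/2 - 5/((-1/3*(-1/2)*(-6))))*(-17))*(1/55836) = ((8 - 3/2 - 5/(-1))*(-17))*(1/55836) = ((8 - 3/2 - 5*(-1))*(-17))*(1/55836) = ((8 - 3/2 + 5)*(-17))*(1/55836) = ((23/2)*(-17))*(1/55836) = -391/2*1/55836 = -391/111672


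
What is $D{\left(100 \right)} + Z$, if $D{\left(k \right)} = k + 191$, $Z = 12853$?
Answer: $13144$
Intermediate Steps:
$D{\left(k \right)} = 191 + k$
$D{\left(100 \right)} + Z = \left(191 + 100\right) + 12853 = 291 + 12853 = 13144$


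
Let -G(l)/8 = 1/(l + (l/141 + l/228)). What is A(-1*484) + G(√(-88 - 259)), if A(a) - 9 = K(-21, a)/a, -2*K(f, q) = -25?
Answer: 8687/968 + 28576*I*√347/1253711 ≈ 8.9742 + 0.42459*I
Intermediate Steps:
K(f, q) = 25/2 (K(f, q) = -½*(-25) = 25/2)
A(a) = 9 + 25/(2*a)
G(l) = -28576/(3613*l) (G(l) = -8/(l + (l/141 + l/228)) = -8/(l + 41*l/3572) = -8*3572/(3613*l) = -28576/(3613*l))
A(-1*484) + G(√(-88 - 259)) = (9 + 25/(2*((-1*484)))) - 28576/(3613*√(-88 - 259)) = (9 + (25/2)/(-484)) - 28576*(-I*√347/347)/3613 = (9 + (25/2)*(-1/484)) - 28576*(-I*√347/347)/3613 = (9 - 25/968) - (-28576)*I*√347/1253711 = 8687/968 + 28576*I*√347/1253711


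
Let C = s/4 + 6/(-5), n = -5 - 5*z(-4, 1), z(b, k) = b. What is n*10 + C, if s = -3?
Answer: 2961/20 ≈ 148.05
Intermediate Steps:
n = 15 (n = -5 - 5*(-4) = -5 + 20 = 15)
C = -39/20 (C = -3/4 + 6/(-5) = -3*1/4 + 6*(-1/5) = -3/4 - 6/5 = -39/20 ≈ -1.9500)
n*10 + C = 15*10 - 39/20 = 150 - 39/20 = 2961/20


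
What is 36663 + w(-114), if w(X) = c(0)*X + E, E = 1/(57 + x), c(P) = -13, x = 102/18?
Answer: 7171263/188 ≈ 38145.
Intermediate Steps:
x = 17/3 (x = 102*(1/18) = 17/3 ≈ 5.6667)
E = 3/188 (E = 1/(57 + 17/3) = 1/(188/3) = 3/188 ≈ 0.015957)
w(X) = 3/188 - 13*X (w(X) = -13*X + 3/188 = 3/188 - 13*X)
36663 + w(-114) = 36663 + (3/188 - 13*(-114)) = 36663 + (3/188 + 1482) = 36663 + 278619/188 = 7171263/188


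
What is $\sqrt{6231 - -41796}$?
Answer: $\sqrt{48027} \approx 219.15$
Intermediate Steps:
$\sqrt{6231 - -41796} = \sqrt{6231 + 41796} = \sqrt{48027}$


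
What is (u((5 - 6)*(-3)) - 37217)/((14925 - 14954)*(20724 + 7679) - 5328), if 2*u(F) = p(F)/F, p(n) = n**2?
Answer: 74431/1658030 ≈ 0.044891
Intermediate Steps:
u(F) = F/2 (u(F) = (F**2/F)/2 = F/2)
(u((5 - 6)*(-3)) - 37217)/((14925 - 14954)*(20724 + 7679) - 5328) = (((5 - 6)*(-3))/2 - 37217)/((14925 - 14954)*(20724 + 7679) - 5328) = ((-1*(-3))/2 - 37217)/(-29*28403 - 5328) = ((1/2)*3 - 37217)/(-823687 - 5328) = (3/2 - 37217)/(-829015) = -74431/2*(-1/829015) = 74431/1658030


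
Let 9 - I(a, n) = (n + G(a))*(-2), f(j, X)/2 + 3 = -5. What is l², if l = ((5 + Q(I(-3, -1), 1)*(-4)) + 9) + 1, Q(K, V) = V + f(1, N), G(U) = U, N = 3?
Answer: 5625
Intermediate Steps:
f(j, X) = -16 (f(j, X) = -6 + 2*(-5) = -6 - 10 = -16)
I(a, n) = 9 + 2*a + 2*n (I(a, n) = 9 - (n + a)*(-2) = 9 - (a + n)*(-2) = 9 - (-2*a - 2*n) = 9 + (2*a + 2*n) = 9 + 2*a + 2*n)
Q(K, V) = -16 + V (Q(K, V) = V - 16 = -16 + V)
l = 75 (l = ((5 + (-16 + 1)*(-4)) + 9) + 1 = ((5 - 15*(-4)) + 9) + 1 = ((5 + 60) + 9) + 1 = (65 + 9) + 1 = 74 + 1 = 75)
l² = 75² = 5625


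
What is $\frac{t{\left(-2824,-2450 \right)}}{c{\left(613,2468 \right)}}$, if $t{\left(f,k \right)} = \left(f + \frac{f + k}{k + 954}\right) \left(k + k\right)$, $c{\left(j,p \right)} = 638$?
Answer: $\frac{2584400875}{119306} \approx 21662.0$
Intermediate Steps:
$t{\left(f,k \right)} = 2 k \left(f + \frac{f + k}{954 + k}\right)$ ($t{\left(f,k \right)} = \left(f + \frac{f + k}{954 + k}\right) 2 k = 2 k \left(f + \frac{f + k}{954 + k}\right)$)
$\frac{t{\left(-2824,-2450 \right)}}{c{\left(613,2468 \right)}} = \frac{2 \left(-2450\right) \frac{1}{954 - 2450} \left(-2450 + 955 \left(-2824\right) - -6918800\right)}{638} = 2 \left(-2450\right) \frac{1}{-1496} \left(-2450 - 2696920 + 6918800\right) \frac{1}{638} = 2 \left(-2450\right) \left(- \frac{1}{1496}\right) 4219430 \cdot \frac{1}{638} = \frac{2584400875}{187} \cdot \frac{1}{638} = \frac{2584400875}{119306}$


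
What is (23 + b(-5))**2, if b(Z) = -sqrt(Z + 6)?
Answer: 484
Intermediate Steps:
b(Z) = -sqrt(6 + Z)
(23 + b(-5))**2 = (23 - sqrt(6 - 5))**2 = (23 - sqrt(1))**2 = (23 - 1*1)**2 = (23 - 1)**2 = 22**2 = 484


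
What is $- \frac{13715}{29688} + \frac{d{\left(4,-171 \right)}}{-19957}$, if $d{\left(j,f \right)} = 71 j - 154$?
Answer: $- \frac{277569695}{592483416} \approx -0.46849$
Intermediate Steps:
$d{\left(j,f \right)} = -154 + 71 j$
$- \frac{13715}{29688} + \frac{d{\left(4,-171 \right)}}{-19957} = - \frac{13715}{29688} + \frac{-154 + 71 \cdot 4}{-19957} = \left(-13715\right) \frac{1}{29688} + \left(-154 + 284\right) \left(- \frac{1}{19957}\right) = - \frac{13715}{29688} + 130 \left(- \frac{1}{19957}\right) = - \frac{13715}{29688} - \frac{130}{19957} = - \frac{277569695}{592483416}$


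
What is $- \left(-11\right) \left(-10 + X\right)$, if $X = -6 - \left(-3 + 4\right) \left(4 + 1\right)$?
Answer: $-231$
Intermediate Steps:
$X = -11$ ($X = -6 - 1 \cdot 5 = -6 - 5 = -11$)
$- \left(-11\right) \left(-10 + X\right) = - \left(-11\right) \left(-10 - 11\right) = - \left(-11\right) \left(-21\right) = \left(-1\right) 231 = -231$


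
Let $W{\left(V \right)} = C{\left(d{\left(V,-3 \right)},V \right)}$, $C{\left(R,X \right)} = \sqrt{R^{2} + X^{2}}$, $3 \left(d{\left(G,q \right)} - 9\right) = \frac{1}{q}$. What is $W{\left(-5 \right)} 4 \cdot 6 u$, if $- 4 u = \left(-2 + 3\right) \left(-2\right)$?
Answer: $\frac{20 \sqrt{337}}{3} \approx 122.38$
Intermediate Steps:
$d{\left(G,q \right)} = 9 + \frac{1}{3 q}$
$W{\left(V \right)} = \sqrt{\frac{6400}{81} + V^{2}}$ ($W{\left(V \right)} = \sqrt{\left(9 + \frac{1}{3 \left(-3\right)}\right)^{2} + V^{2}} = \sqrt{\left(9 + \frac{1}{3} \left(- \frac{1}{3}\right)\right)^{2} + V^{2}} = \sqrt{\left(9 - \frac{1}{9}\right)^{2} + V^{2}} = \sqrt{\left(\frac{80}{9}\right)^{2} + V^{2}} = \sqrt{\frac{6400}{81} + V^{2}}$)
$u = \frac{1}{2}$ ($u = - \frac{\left(-2 + 3\right) \left(-2\right)}{4} = - \frac{1 \left(-2\right)}{4} = \left(- \frac{1}{4}\right) \left(-2\right) = \frac{1}{2} \approx 0.5$)
$W{\left(-5 \right)} 4 \cdot 6 u = \frac{\sqrt{6400 + 81 \left(-5\right)^{2}}}{9} \cdot 4 \cdot 6 \cdot \frac{1}{2} = \frac{\sqrt{6400 + 81 \cdot 25}}{9} \cdot 24 \cdot \frac{1}{2} = \frac{\sqrt{6400 + 2025}}{9} \cdot 24 \cdot \frac{1}{2} = \frac{\sqrt{8425}}{9} \cdot 24 \cdot \frac{1}{2} = \frac{5 \sqrt{337}}{9} \cdot 24 \cdot \frac{1}{2} = \frac{40 \sqrt{337}}{3} \cdot \frac{1}{2} = \frac{20 \sqrt{337}}{3}$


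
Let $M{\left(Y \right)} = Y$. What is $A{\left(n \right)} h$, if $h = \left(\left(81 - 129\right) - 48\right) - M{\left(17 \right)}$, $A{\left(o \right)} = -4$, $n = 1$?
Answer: $452$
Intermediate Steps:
$h = -113$ ($h = \left(\left(81 - 129\right) - 48\right) - 17 = \left(-48 - 48\right) - 17 = -96 - 17 = -113$)
$A{\left(n \right)} h = \left(-4\right) \left(-113\right) = 452$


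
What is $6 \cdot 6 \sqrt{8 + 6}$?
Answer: $36 \sqrt{14} \approx 134.7$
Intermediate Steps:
$6 \cdot 6 \sqrt{8 + 6} = 36 \sqrt{14}$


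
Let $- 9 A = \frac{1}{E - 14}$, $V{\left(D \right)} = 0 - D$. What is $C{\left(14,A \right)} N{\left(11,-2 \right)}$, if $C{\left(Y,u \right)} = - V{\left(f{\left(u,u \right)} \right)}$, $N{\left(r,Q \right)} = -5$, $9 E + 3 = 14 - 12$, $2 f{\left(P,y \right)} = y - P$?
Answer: $0$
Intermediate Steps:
$f{\left(P,y \right)} = \frac{y}{2} - \frac{P}{2}$ ($f{\left(P,y \right)} = \frac{y - P}{2} = \frac{y}{2} - \frac{P}{2}$)
$E = - \frac{1}{9}$ ($E = - \frac{1}{3} + \frac{14 - 12}{9} = - \frac{1}{3} + \frac{1}{9} \cdot 2 = - \frac{1}{3} + \frac{2}{9} = - \frac{1}{9} \approx -0.11111$)
$V{\left(D \right)} = - D$
$A = \frac{1}{127}$ ($A = - \frac{1}{9 \left(- \frac{1}{9} - 14\right)} = - \frac{1}{9 \left(- \frac{127}{9}\right)} = \left(- \frac{1}{9}\right) \left(- \frac{9}{127}\right) = \frac{1}{127} \approx 0.007874$)
$C{\left(Y,u \right)} = 0$ ($C{\left(Y,u \right)} = - \left(-1\right) \left(\frac{u}{2} - \frac{u}{2}\right) = - \left(-1\right) 0 = \left(-1\right) 0 = 0$)
$C{\left(14,A \right)} N{\left(11,-2 \right)} = 0 \left(-5\right) = 0$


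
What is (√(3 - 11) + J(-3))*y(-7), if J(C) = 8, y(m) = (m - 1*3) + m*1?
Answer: -136 - 34*I*√2 ≈ -136.0 - 48.083*I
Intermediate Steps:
y(m) = -3 + 2*m (y(m) = (m - 3) + m = (-3 + m) + m = -3 + 2*m)
(√(3 - 11) + J(-3))*y(-7) = (√(3 - 11) + 8)*(-3 + 2*(-7)) = (√(-8) + 8)*(-3 - 14) = (2*I*√2 + 8)*(-17) = (8 + 2*I*√2)*(-17) = -136 - 34*I*√2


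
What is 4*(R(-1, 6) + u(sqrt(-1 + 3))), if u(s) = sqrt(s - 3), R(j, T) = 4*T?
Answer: 96 + 4*sqrt(-3 + sqrt(2)) ≈ 96.0 + 5.0371*I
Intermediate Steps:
u(s) = sqrt(-3 + s)
4*(R(-1, 6) + u(sqrt(-1 + 3))) = 4*(4*6 + sqrt(-3 + sqrt(-1 + 3))) = 4*(24 + sqrt(-3 + sqrt(2))) = 96 + 4*sqrt(-3 + sqrt(2))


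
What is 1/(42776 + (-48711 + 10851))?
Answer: 1/4916 ≈ 0.00020342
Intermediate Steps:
1/(42776 + (-48711 + 10851)) = 1/(42776 - 37860) = 1/4916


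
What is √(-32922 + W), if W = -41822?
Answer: 2*I*√18686 ≈ 273.39*I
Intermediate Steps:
√(-32922 + W) = √(-32922 - 41822) = √(-74744) = 2*I*√18686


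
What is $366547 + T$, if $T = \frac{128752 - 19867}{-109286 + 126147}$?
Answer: $\frac{6180457852}{16861} \approx 3.6655 \cdot 10^{5}$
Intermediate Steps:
$T = \frac{108885}{16861} \approx 6.4578$
$366547 + T = 366547 + \frac{108885}{16861} = \frac{6180457852}{16861}$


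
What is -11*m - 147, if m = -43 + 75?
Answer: -499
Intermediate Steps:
m = 32
-11*m - 147 = -11*32 - 147 = -352 - 147 = -499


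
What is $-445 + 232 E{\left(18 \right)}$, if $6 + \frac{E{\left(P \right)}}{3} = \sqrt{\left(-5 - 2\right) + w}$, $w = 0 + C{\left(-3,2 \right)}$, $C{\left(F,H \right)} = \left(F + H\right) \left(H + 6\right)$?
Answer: $-4621 + 696 i \sqrt{15} \approx -4621.0 + 2695.6 i$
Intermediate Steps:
$C{\left(F,H \right)} = \left(6 + H\right) \left(F + H\right)$ ($C{\left(F,H \right)} = \left(F + H\right) \left(6 + H\right) = \left(6 + H\right) \left(F + H\right)$)
$w = -8$ ($w = 0 + \left(2^{2} + 6 \left(-3\right) + 6 \cdot 2 - 6\right) = 0 + \left(4 - 18 + 12 - 6\right) = 0 - 8 = -8$)
$E{\left(P \right)} = -18 + 3 i \sqrt{15}$ ($E{\left(P \right)} = -18 + 3 \sqrt{\left(-5 - 2\right) - 8} = -18 + 3 \sqrt{-7 - 8} = -18 + 3 \sqrt{-15} = -18 + 3 i \sqrt{15}$)
$-445 + 232 E{\left(18 \right)} = -445 + 232 \left(-18 + 3 i \sqrt{15}\right) = -445 - \left(4176 - 696 i \sqrt{15}\right) = -4621 + 696 i \sqrt{15}$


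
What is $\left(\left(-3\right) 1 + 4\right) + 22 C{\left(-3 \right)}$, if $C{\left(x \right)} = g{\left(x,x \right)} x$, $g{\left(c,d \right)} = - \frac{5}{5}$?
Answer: $67$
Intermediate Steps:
$g{\left(c,d \right)} = -1$ ($g{\left(c,d \right)} = \left(-5\right) \frac{1}{5} = -1$)
$C{\left(x \right)} = - x$
$\left(\left(-3\right) 1 + 4\right) + 22 C{\left(-3 \right)} = \left(\left(-3\right) 1 + 4\right) + 22 \left(\left(-1\right) \left(-3\right)\right) = \left(-3 + 4\right) + 22 \cdot 3 = 1 + 66 = 67$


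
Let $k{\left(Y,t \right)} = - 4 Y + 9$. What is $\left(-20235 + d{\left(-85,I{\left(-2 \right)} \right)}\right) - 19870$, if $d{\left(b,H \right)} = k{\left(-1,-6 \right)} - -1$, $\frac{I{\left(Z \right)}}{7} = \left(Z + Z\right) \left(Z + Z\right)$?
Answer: $-40091$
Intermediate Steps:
$k{\left(Y,t \right)} = 9 - 4 Y$
$I{\left(Z \right)} = 28 Z^{2}$ ($I{\left(Z \right)} = 7 \left(Z + Z\right) \left(Z + Z\right) = 7 \cdot 2 Z 2 Z = 7 \cdot 4 Z^{2} = 28 Z^{2}$)
$d{\left(b,H \right)} = 14$ ($d{\left(b,H \right)} = \left(9 - -4\right) - -1 = \left(9 + 4\right) + 1 = 13 + 1 = 14$)
$\left(-20235 + d{\left(-85,I{\left(-2 \right)} \right)}\right) - 19870 = \left(-20235 + 14\right) - 19870 = -20221 - 19870 = -40091$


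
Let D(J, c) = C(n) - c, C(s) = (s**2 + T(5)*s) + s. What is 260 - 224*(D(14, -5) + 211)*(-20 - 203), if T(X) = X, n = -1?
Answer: 10540132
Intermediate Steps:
C(s) = s**2 + 6*s (C(s) = (s**2 + 5*s) + s = s**2 + 6*s)
D(J, c) = -5 - c (D(J, c) = -(6 - 1) - c = -1*5 - c = -5 - c)
260 - 224*(D(14, -5) + 211)*(-20 - 203) = 260 - 224*((-5 - 1*(-5)) + 211)*(-20 - 203) = 260 - 224*((-5 + 5) + 211)*(-223) = 260 - 224*(0 + 211)*(-223) = 260 - 47264*(-223) = 260 - 224*(-47053) = 260 + 10539872 = 10540132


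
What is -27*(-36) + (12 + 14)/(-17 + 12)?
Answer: 4834/5 ≈ 966.80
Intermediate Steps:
-27*(-36) + (12 + 14)/(-17 + 12) = 972 + 26/(-5) = 972 + 26*(-1/5) = 972 - 26/5 = 4834/5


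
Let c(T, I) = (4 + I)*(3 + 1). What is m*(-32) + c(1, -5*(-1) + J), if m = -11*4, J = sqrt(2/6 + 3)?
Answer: 1444 + 4*sqrt(30)/3 ≈ 1451.3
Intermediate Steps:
J = sqrt(30)/3 (J = sqrt(2*(1/6) + 3) = sqrt(1/3 + 3) = sqrt(10/3) = sqrt(30)/3 ≈ 1.8257)
c(T, I) = 16 + 4*I (c(T, I) = (4 + I)*4 = 16 + 4*I)
m = -44
m*(-32) + c(1, -5*(-1) + J) = -44*(-32) + (16 + 4*(-5*(-1) + sqrt(30)/3)) = 1408 + (16 + 4*(5 + sqrt(30)/3)) = 1408 + (16 + (20 + 4*sqrt(30)/3)) = 1408 + (36 + 4*sqrt(30)/3) = 1444 + 4*sqrt(30)/3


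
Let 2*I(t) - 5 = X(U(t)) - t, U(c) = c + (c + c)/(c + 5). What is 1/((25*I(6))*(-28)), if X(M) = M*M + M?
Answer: -121/2387350 ≈ -5.0684e-5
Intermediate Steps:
U(c) = c + 2*c/(5 + c) (U(c) = c + (2*c)/(5 + c) = c + 2*c/(5 + c))
X(M) = M + M² (X(M) = M² + M = M + M²)
I(t) = 5/2 - t/2 + t*(1 + t*(7 + t)/(5 + t))*(7 + t)/(2*(5 + t)) (I(t) = 5/2 + ((t*(7 + t)/(5 + t))*(1 + t*(7 + t)/(5 + t)) - t)/2 = 5/2 + (t*(1 + t*(7 + t)/(5 + t))*(7 + t)/(5 + t) - t)/2 = 5/2 + (-t + t*(1 + t*(7 + t)/(5 + t))*(7 + t)/(5 + t))/2 = 5/2 + (-t/2 + t*(1 + t*(7 + t)/(5 + t))*(7 + t)/(2*(5 + t))) = 5/2 - t/2 + t*(1 + t*(7 + t)/(5 + t))*(7 + t)/(2*(5 + t)))
1/((25*I(6))*(-28)) = 1/((25*(((5 + 6)²*(5 - 1*6) + 6*(7 + 6)*(5 + 6 + 6*(7 + 6)))/(2*(5 + 6)²)))*(-28)) = 1/((25*((½)*(11²*(5 - 6) + 6*13*(5 + 6 + 6*13))/11²))*(-28)) = 1/((25*((½)*(1/121)*(121*(-1) + 6*13*(5 + 6 + 78))))*(-28)) = 1/((25*((½)*(1/121)*(-121 + 6*13*89)))*(-28)) = 1/((25*((½)*(1/121)*(-121 + 6942)))*(-28)) = 1/((25*((½)*(1/121)*6821))*(-28)) = 1/((25*(6821/242))*(-28)) = 1/((170525/242)*(-28)) = 1/(-2387350/121) = -121/2387350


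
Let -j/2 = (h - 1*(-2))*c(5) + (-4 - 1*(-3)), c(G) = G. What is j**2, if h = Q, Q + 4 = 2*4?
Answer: 3364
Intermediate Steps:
Q = 4 (Q = -4 + 2*4 = -4 + 8 = 4)
h = 4
j = -58 (j = -2*((4 - 1*(-2))*5 + (-4 - 1*(-3))) = -2*((4 + 2)*5 + (-4 + 3)) = -2*(6*5 - 1) = -2*(30 - 1) = -2*29 = -58)
j**2 = (-58)**2 = 3364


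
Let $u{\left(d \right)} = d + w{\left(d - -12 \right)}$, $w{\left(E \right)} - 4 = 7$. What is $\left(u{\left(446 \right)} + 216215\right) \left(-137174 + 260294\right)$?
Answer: $26676656640$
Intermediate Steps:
$w{\left(E \right)} = 11$ ($w{\left(E \right)} = 4 + 7 = 11$)
$u{\left(d \right)} = 11 + d$ ($u{\left(d \right)} = d + 11 = 11 + d$)
$\left(u{\left(446 \right)} + 216215\right) \left(-137174 + 260294\right) = \left(\left(11 + 446\right) + 216215\right) \left(-137174 + 260294\right) = \left(457 + 216215\right) 123120 = 216672 \cdot 123120 = 26676656640$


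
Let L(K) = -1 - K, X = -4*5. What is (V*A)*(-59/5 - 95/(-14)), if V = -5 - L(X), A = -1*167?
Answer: -703404/35 ≈ -20097.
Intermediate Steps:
A = -167
X = -20
V = -24 (V = -5 - (-1 - 1*(-20)) = -5 - (-1 + 20) = -5 - 1*19 = -5 - 19 = -24)
(V*A)*(-59/5 - 95/(-14)) = (-24*(-167))*(-59/5 - 95/(-14)) = 4008*(-59*⅕ - 95*(-1/14)) = 4008*(-59/5 + 95/14) = 4008*(-351/70) = -703404/35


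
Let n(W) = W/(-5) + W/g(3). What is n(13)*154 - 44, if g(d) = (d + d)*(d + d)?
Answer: -34991/90 ≈ -388.79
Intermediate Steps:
g(d) = 4*d² (g(d) = (2*d)*(2*d) = 4*d²)
n(W) = -31*W/180 (n(W) = W/(-5) + W/((4*3²)) = W*(-⅕) + W/((4*9)) = -W/5 + W/36 = -31*W/180)
n(13)*154 - 44 = -31/180*13*154 - 44 = -403/180*154 - 44 = -31031/90 - 44 = -34991/90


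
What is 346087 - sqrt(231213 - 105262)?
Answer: 346087 - sqrt(125951) ≈ 3.4573e+5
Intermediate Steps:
346087 - sqrt(231213 - 105262) = 346087 - sqrt(125951)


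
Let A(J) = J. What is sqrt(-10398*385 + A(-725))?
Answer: I*sqrt(4003955) ≈ 2001.0*I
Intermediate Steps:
sqrt(-10398*385 + A(-725)) = sqrt(-10398*385 - 725) = sqrt(-4003230 - 725) = sqrt(-4003955) = I*sqrt(4003955)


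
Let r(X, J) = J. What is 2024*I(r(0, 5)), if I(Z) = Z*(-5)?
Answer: -50600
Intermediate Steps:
I(Z) = -5*Z
2024*I(r(0, 5)) = 2024*(-5*5) = 2024*(-25) = -50600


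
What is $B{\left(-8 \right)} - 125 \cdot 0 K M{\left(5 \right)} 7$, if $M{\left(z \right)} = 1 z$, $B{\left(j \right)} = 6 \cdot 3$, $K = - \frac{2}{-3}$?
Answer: $18$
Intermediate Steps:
$K = \frac{2}{3}$ ($K = \left(-2\right) \left(- \frac{1}{3}\right) = \frac{2}{3} \approx 0.66667$)
$B{\left(j \right)} = 18$
$M{\left(z \right)} = z$
$B{\left(-8 \right)} - 125 \cdot 0 K M{\left(5 \right)} 7 = 18 - 125 \cdot 0 \cdot \frac{2}{3} \cdot 5 \cdot 7 = 18 - 125 \cdot 0 \cdot 5 \cdot 7 = 18 - 125 \cdot 0 \cdot 7 = 18 - 0 = 18 + 0 = 18$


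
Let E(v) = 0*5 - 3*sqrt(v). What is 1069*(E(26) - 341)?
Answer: -364529 - 3207*sqrt(26) ≈ -3.8088e+5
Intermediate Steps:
E(v) = -3*sqrt(v) (E(v) = 0 - 3*sqrt(v) = -3*sqrt(v))
1069*(E(26) - 341) = 1069*(-3*sqrt(26) - 341) = 1069*(-341 - 3*sqrt(26)) = -364529 - 3207*sqrt(26)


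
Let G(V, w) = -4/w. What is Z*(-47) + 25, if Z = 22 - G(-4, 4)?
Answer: -1056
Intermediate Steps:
Z = 23 (Z = 22 - (-4)/4 = 22 - 1*(-1) = 22 + 1 = 23)
Z*(-47) + 25 = 23*(-47) + 25 = -1081 + 25 = -1056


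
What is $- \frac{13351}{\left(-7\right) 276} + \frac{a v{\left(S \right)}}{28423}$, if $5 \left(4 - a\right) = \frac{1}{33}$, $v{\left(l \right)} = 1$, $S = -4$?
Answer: $\frac{20871575411}{3020227980} \approx 6.9106$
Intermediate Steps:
$a = \frac{659}{165}$ ($a = 4 - \frac{1}{5 \cdot 33} = 4 - \frac{1}{165} = \frac{659}{165} \approx 3.9939$)
$- \frac{13351}{\left(-7\right) 276} + \frac{a v{\left(S \right)}}{28423} = - \frac{13351}{\left(-7\right) 276} + \frac{\frac{659}{165} \cdot 1}{28423} = - \frac{13351}{-1932} + \frac{659}{165} \cdot \frac{1}{28423} = \left(-13351\right) \left(- \frac{1}{1932}\right) + \frac{659}{4689795} = \frac{13351}{1932} + \frac{659}{4689795} = \frac{20871575411}{3020227980}$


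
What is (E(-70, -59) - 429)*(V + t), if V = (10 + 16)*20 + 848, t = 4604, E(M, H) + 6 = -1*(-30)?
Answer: -2418660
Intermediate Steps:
E(M, H) = 24 (E(M, H) = -6 - 1*(-30) = -6 + 30 = 24)
V = 1368 (V = 26*20 + 848 = 520 + 848 = 1368)
(E(-70, -59) - 429)*(V + t) = (24 - 429)*(1368 + 4604) = -405*5972 = -2418660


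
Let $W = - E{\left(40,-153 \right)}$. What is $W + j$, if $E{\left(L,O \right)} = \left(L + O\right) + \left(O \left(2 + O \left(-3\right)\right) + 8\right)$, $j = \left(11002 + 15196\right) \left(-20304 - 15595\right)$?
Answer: $-940411364$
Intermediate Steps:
$j = -940482002$ ($j = 26198 \left(-35899\right) = -940482002$)
$E{\left(L,O \right)} = 8 + L + O + O \left(2 - 3 O\right)$ ($E{\left(L,O \right)} = \left(L + O\right) + \left(O \left(2 - 3 O\right) + 8\right) = \left(L + O\right) + \left(8 + O \left(2 - 3 O\right)\right) = 8 + L + O + O \left(2 - 3 O\right)$)
$W = 70638$ ($W = - (8 + 40 - 3 \left(-153\right)^{2} + 3 \left(-153\right)) = - (8 + 40 - 70227 - 459) = \left(-1\right) \left(-70638\right) = 70638$)
$W + j = 70638 - 940482002 = -940411364$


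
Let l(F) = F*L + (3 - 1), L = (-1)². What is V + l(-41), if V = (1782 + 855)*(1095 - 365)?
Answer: 1924971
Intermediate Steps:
L = 1
l(F) = 2 + F (l(F) = F*1 + (3 - 1) = F + 2 = 2 + F)
V = 1925010 (V = 2637*730 = 1925010)
V + l(-41) = 1925010 + (2 - 41) = 1925010 - 39 = 1924971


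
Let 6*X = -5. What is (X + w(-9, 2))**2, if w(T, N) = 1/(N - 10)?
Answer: 529/576 ≈ 0.91840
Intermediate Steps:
X = -5/6 (X = (1/6)*(-5) = -5/6 ≈ -0.83333)
w(T, N) = 1/(-10 + N)
(X + w(-9, 2))**2 = (-5/6 + 1/(-10 + 2))**2 = (-5/6 + 1/(-8))**2 = (-5/6 - 1/8)**2 = (-23/24)**2 = 529/576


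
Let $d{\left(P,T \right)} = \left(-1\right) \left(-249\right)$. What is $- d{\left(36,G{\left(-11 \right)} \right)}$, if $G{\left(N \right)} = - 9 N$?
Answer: $-249$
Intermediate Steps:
$d{\left(P,T \right)} = 249$
$- d{\left(36,G{\left(-11 \right)} \right)} = \left(-1\right) 249 = -249$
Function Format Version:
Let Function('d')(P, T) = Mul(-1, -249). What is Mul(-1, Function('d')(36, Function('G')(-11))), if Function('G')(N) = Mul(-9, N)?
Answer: -249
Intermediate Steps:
Function('d')(P, T) = 249
Mul(-1, Function('d')(36, Function('G')(-11))) = Mul(-1, 249) = -249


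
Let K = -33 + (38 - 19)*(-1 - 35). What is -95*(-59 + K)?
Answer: 73720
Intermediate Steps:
K = -717 (K = -33 + 19*(-36) = -33 - 684 = -717)
-95*(-59 + K) = -95*(-59 - 717) = -95*(-776) = 73720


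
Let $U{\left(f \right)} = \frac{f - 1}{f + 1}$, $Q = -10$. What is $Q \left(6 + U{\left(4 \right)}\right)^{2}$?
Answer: $- \frac{2178}{5} \approx -435.6$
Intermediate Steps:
$U{\left(f \right)} = \frac{-1 + f}{1 + f}$
$Q \left(6 + U{\left(4 \right)}\right)^{2} = - 10 \left(6 + \frac{-1 + 4}{1 + 4}\right)^{2} = - 10 \left(6 + \frac{1}{5} \cdot 3\right)^{2} = - 10 \left(6 + \frac{3}{5}\right)^{2} = - 10 \left(\frac{33}{5}\right)^{2} = \left(-10\right) \frac{1089}{25} = - \frac{2178}{5}$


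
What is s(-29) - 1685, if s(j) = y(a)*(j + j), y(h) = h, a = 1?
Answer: -1743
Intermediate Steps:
s(j) = 2*j (s(j) = 1*(j + j) = 1*(2*j) = 2*j)
s(-29) - 1685 = 2*(-29) - 1685 = -58 - 1685 = -1743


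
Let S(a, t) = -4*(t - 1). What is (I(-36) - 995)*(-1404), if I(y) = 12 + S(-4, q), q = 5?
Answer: 1402596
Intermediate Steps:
S(a, t) = 4 - 4*t (S(a, t) = -4*(-1 + t) = 4 - 4*t)
I(y) = -4 (I(y) = 12 + (4 - 4*5) = 12 + (4 - 20) = 12 - 16 = -4)
(I(-36) - 995)*(-1404) = (-4 - 995)*(-1404) = -999*(-1404) = 1402596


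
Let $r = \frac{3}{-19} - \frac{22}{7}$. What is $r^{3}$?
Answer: $- \frac{84604519}{2352637} \approx -35.962$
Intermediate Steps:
$r = - \frac{439}{133}$ ($r = 3 \left(- \frac{1}{19}\right) - \frac{22}{7} = - \frac{3}{19} - \frac{22}{7} = - \frac{439}{133} \approx -3.3008$)
$r^{3} = \left(- \frac{439}{133}\right)^{3} = - \frac{84604519}{2352637}$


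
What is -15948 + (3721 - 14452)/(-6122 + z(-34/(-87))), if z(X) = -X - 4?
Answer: -8499286611/532996 ≈ -15946.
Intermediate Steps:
z(X) = -4 - X
-15948 + (3721 - 14452)/(-6122 + z(-34/(-87))) = -15948 + (3721 - 14452)/(-6122 + (-4 - (-34)/(-87))) = -15948 - 10731/(-6122 + (-4 - (-34)*(-1)/87)) = -15948 - 10731/(-6122 + (-4 - 1*34/87)) = -15948 - 10731/(-6122 + (-4 - 34/87)) = -15948 - 10731/(-6122 - 382/87) = -15948 - 10731/(-532996/87) = -15948 - 10731*(-87/532996) = -15948 + 933597/532996 = -8499286611/532996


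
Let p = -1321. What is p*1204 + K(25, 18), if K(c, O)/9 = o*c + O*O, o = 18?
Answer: -1583518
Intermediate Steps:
K(c, O) = 9*O² + 162*c (K(c, O) = 9*(18*c + O*O) = 9*(18*c + O²) = 9*(O² + 18*c) = 9*O² + 162*c)
p*1204 + K(25, 18) = -1321*1204 + (9*18² + 162*25) = -1590484 + (9*324 + 4050) = -1590484 + (2916 + 4050) = -1590484 + 6966 = -1583518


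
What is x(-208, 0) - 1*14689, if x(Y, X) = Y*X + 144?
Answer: -14545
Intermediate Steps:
x(Y, X) = 144 + X*Y (x(Y, X) = X*Y + 144 = 144 + X*Y)
x(-208, 0) - 1*14689 = (144 + 0*(-208)) - 1*14689 = (144 + 0) - 14689 = 144 - 14689 = -14545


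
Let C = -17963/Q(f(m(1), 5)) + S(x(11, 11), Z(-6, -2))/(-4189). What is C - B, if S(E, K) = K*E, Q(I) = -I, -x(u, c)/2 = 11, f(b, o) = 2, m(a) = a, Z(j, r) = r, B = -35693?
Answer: 374282873/8378 ≈ 44675.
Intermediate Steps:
x(u, c) = -22 (x(u, c) = -2*11 = -22)
S(E, K) = E*K
C = 75246919/8378 (C = -17963/((-1*2)) - 22*(-2)/(-4189) = -17963/(-2) + 44*(-1/4189) = -17963*(-½) - 44/4189 = 17963/2 - 44/4189 = 75246919/8378 ≈ 8981.5)
C - B = 75246919/8378 - 1*(-35693) = 75246919/8378 + 35693 = 374282873/8378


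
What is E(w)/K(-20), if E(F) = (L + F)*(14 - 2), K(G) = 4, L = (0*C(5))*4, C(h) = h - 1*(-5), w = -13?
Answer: -39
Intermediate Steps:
C(h) = 5 + h (C(h) = h + 5 = 5 + h)
L = 0 (L = (0*(5 + 5))*4 = (0*10)*4 = 0*4 = 0)
E(F) = 12*F (E(F) = (0 + F)*(14 - 2) = F*12 = 12*F)
E(w)/K(-20) = (12*(-13))/4 = -156*1/4 = -39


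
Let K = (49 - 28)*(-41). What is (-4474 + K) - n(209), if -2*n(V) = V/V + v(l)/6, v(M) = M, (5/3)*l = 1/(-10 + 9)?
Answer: -106691/20 ≈ -5334.5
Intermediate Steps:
l = -⅗ (l = 3/(5*(-10 + 9)) = (⅗)/(-1) = (⅗)*(-1) = -⅗ ≈ -0.60000)
K = -861 (K = 21*(-41) = -861)
n(V) = -9/20 (n(V) = -(V/V - ⅗/6)/2 = -(1 - ⅗*⅙)/2 = -(1 - ⅒)/2 = -½*9/10 = -9/20)
(-4474 + K) - n(209) = (-4474 - 861) - 1*(-9/20) = -5335 + 9/20 = -106691/20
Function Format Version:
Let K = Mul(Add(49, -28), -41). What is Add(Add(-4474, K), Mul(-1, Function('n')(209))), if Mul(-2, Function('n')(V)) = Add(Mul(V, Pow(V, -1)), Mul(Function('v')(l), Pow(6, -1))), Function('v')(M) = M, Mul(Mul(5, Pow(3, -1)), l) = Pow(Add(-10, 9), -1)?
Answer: Rational(-106691, 20) ≈ -5334.5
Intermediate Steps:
l = Rational(-3, 5) (l = Mul(Rational(3, 5), Pow(Add(-10, 9), -1)) = Mul(Rational(3, 5), Pow(-1, -1)) = Mul(Rational(3, 5), -1) = Rational(-3, 5) ≈ -0.60000)
K = -861 (K = Mul(21, -41) = -861)
Function('n')(V) = Rational(-9, 20) (Function('n')(V) = Mul(Rational(-1, 2), Add(Mul(V, Pow(V, -1)), Mul(Rational(-3, 5), Pow(6, -1)))) = Mul(Rational(-1, 2), Add(1, Mul(Rational(-3, 5), Rational(1, 6)))) = Mul(Rational(-1, 2), Add(1, Rational(-1, 10))) = Mul(Rational(-1, 2), Rational(9, 10)) = Rational(-9, 20))
Add(Add(-4474, K), Mul(-1, Function('n')(209))) = Add(Add(-4474, -861), Mul(-1, Rational(-9, 20))) = Add(-5335, Rational(9, 20)) = Rational(-106691, 20)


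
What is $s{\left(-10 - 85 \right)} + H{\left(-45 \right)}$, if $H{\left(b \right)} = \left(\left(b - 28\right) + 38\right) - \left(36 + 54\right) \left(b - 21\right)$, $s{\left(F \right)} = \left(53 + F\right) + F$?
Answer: $5768$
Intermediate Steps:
$s{\left(F \right)} = 53 + 2 F$
$H{\left(b \right)} = 1900 - 89 b$ ($H{\left(b \right)} = \left(\left(-28 + b\right) + 38\right) - 90 \left(-21 + b\right) = \left(10 + b\right) - \left(-1890 + 90 b\right) = 1900 - 89 b$)
$s{\left(-10 - 85 \right)} + H{\left(-45 \right)} = \left(53 + 2 \left(-10 - 85\right)\right) + \left(1900 - -4005\right) = \left(53 + 2 \left(-10 - 85\right)\right) + \left(1900 + 4005\right) = \left(53 + 2 \left(-95\right)\right) + 5905 = \left(53 - 190\right) + 5905 = -137 + 5905 = 5768$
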